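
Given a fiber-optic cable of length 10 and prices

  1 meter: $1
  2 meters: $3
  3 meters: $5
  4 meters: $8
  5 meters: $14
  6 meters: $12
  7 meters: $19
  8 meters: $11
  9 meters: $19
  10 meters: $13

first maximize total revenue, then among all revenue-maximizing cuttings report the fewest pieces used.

Consider every possible first cut. r[k] is the best of p[i]+r[k−i] over all sellable i≤k.
r[1] = 1
r[2] = 3
r[3] = 5
r[4] = 8
r[5] = 14
r[6] = 15  (first piece 1, then r[5]=14)
r[7] = 19
r[8] = 20  (first piece 1, then r[7]=19)
r[9] = 22  (first piece 2, then r[7]=19)
r[10] = 28  (first piece 5, then r[5]=14)
Maximum revenue is $28.
Now minimize piece count subject to staying optimal: for each k, pieces[k] = 1 + min over i with p[i]+r[k−i]=r[k] of pieces[k−i].
pieces[7] = 1
pieces[8] = 2
pieces[9] = 2
pieces[10] = 2

2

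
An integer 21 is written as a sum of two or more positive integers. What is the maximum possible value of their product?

Define prod[k] = max over 1≤i<k of i · max(k−i, prod[k−i]); the inner max lets the remainder stay uncut if that's better.
prod[2] = 1*max(1,0) = 1*1 = 1
prod[3] = max(1*2, 2*1) = 2
prod[4] = max(1*3, 2*2, 3*1) = 4
prod[5] = max(1*4, 2*3, 3*2, 4*1) = 6
prod[6] = max(1*6, 2*4, 3*3, 4*2, 5*1) = 9
prod[7] = max(1*9, 2*6, 3*4, 4*3, 5*2, 6*1) = 12
prod[8] = max(1*12, 2*9, 3*6, …, 6*2, 7*1) = 18
prod[9] = max(1*18, 2*12, 3*9, …, 7*2, 8*1) = 27
prod[10] = max(1*27, 2*18, 3*12, …, 8*2, 9*1) = 36
prod[11] = max(1*36, 2*27, 3*18, …, 9*2, 10*1) = 54
prod[12] = max(1*54, 2*36, 3*27, …, 10*2, 11*1) = 81
prod[13] = max(1*81, 2*54, 3*36, …, 11*2, 12*1) = 108
prod[14] = max(1*108, 2*81, 3*54, …, 12*2, 13*1) = 162
prod[15] = max(1*162, 2*108, 3*81, …, 13*2, 14*1) = 243
prod[16] = max(1*243, 2*162, 3*108, …, 14*2, 15*1) = 324
prod[17] = max(1*324, 2*243, 3*162, …, 15*2, 16*1) = 486
prod[18] = max(1*486, 2*324, 3*243, …, 16*2, 17*1) = 729
prod[19] = max(1*729, 2*486, 3*324, …, 17*2, 18*1) = 972
prod[20] = max(1*972, 2*729, 3*486, …, 18*2, 19*1) = 1458
prod[21] = max(1*1458, 2*972, 3*729, …, 19*2, 20*1) = 2187
One optimal split: 3 + 3 + 3 + 3 + 3 + 3 + 3; product 3*3*3*3*3*3*3 = 2187.

2187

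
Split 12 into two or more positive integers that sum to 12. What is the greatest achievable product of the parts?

Fill f[k] for k=2..12: at each k try every first piece i and multiply by the better of (k−i) uncut or f[k−i].
f[2] = 1·max(1,0) = 1·1 = 1
f[3] = 1·max(2,1) = 1·2 = 2
f[4] = 2·max(2,1) = 2·2 = 4
f[5] = 2·max(3,2) = 2·3 = 6
f[6] = 3·max(3,2) = 3·3 = 9
f[7] = 2·max(5,6) = 2·6 = 12
f[8] = 2·max(6,9) = 2·9 = 18
f[9] = 3·max(6,9) = 3·9 = 27
f[10] = 2·max(8,18) = 2·18 = 36
f[11] = 2·max(9,27) = 2·27 = 54
f[12] = 3·max(9,27) = 3·27 = 81
One optimal split: 3 + 3 + 3 + 3; product 3·3·3·3 = 81.

81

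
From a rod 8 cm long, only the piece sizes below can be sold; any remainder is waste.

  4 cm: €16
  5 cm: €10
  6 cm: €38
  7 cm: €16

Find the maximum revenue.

Consider every possible first cut. r[k] is the best of p[i]+r[k−i] over all sellable i≤k.
r[1] = 0
r[2] = 0
r[3] = 0
r[4] = 16
r[5] = max(16+0, 10+0) = 16
r[6] = max(16+0, 10+0, 38+0) = 38
r[7] = max(16+0, 10+0, 38+0, 16+0) = 38
r[8] = max(16+16, 10+0, 38+0, 16+0) = 38
One optimal cutting: pieces 6 with 2 cm of scrap → €38.

38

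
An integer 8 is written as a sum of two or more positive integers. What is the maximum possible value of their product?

18

Fill prod[k] for k=2..8: at each k try every first piece i and multiply by the better of (k−i) uncut or prod[k−i].
prod[2] = 1*max(1,0) = 1*1 = 1
prod[3] = 1*max(2,1) = 1*2 = 2
prod[4] = 2*max(2,1) = 2*2 = 4
prod[5] = 2*max(3,2) = 2*3 = 6
prod[6] = 3*max(3,2) = 3*3 = 9
prod[7] = 2*max(5,6) = 2*6 = 12
prod[8] = 2*max(6,9) = 2*9 = 18
One optimal split: 3 + 3 + 2; product 3*3*2 = 18.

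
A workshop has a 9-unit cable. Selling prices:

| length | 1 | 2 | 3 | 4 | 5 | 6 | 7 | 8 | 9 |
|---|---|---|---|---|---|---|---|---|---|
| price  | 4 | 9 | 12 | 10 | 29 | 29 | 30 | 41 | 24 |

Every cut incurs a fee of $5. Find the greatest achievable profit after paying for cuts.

40

Build v[k] bottom-up: v[k] = max over allowed piece i of (p[i] + v[k−i]) − 5 per cut.
v[1] = 4
v[2] = 9
v[3] = 12
v[4] = 13  (first piece 2, then v[2]=9)
v[5] = 29
v[6] = 29
v[7] = 33  (first piece 2, then v[5]=29)
v[8] = 41
v[9] = 40  (first piece 1, then v[8]=41)
One optimal plan: pieces 8 + 1 (1 cut) → $45 − $5 = $40.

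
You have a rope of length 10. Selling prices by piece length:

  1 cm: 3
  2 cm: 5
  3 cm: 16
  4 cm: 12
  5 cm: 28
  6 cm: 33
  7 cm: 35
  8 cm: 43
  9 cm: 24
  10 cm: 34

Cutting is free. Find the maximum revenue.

Build R[k] bottom-up: R[k] = max over allowed piece i of (p[i] + R[k−i]).
R[1] = 3
R[2] = 6  (first piece 1, then R[1]=3)
R[3] = 16
R[4] = 19  (first piece 1, then R[3]=16)
R[5] = 28
R[6] = 33
R[7] = 36  (first piece 1, then R[6]=33)
R[8] = 44  (first piece 3, then R[5]=28)
R[9] = 49  (first piece 3, then R[6]=33)
R[10] = 56  (first piece 5, then R[5]=28)
One optimal cutting: 5 + 5 → 28 + 28 = 56.

56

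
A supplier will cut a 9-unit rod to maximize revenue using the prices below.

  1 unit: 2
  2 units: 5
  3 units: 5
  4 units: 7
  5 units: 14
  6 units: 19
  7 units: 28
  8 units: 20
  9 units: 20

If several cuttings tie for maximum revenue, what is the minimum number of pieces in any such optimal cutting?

Consider every possible first cut. r[k] is the best of p[i]+r[k−i] over all sellable i≤k.
r[1] = 2
r[2] = 5
r[3] = 7  (first piece 1, then r[2]=5)
r[4] = 10  (first piece 2, then r[2]=5)
r[5] = 14
r[6] = 19
r[7] = 28
r[8] = 30  (first piece 1, then r[7]=28)
r[9] = 33  (first piece 2, then r[7]=28)
Maximum revenue is 33.
Now minimize piece count subject to staying optimal: for each k, pieces[k] = 1 + min over i with p[i]+r[k−i]=r[k] of pieces[k−i].
pieces[6] = 1
pieces[7] = 1
pieces[8] = 2
pieces[9] = 2

2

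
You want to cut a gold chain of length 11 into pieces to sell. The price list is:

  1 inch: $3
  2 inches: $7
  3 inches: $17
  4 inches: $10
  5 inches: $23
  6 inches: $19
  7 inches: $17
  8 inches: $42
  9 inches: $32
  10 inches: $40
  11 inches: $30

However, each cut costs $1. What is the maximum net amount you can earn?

Let r[k] be the best obtainable value from length k. For each k, try every first piece i and keep the best of price[i] + r[k−i] minus the 1 cut fee when i<k.
r[1] = 3
r[2] = 7
r[3] = 17
r[4] = 19  (first piece 1, then r[3]=17)
r[5] = 23  (first piece 2, then r[3]=17)
r[6] = 33  (first piece 3, then r[3]=17)
r[7] = 35  (first piece 1, then r[6]=33)
r[8] = 42
r[9] = 49  (first piece 3, then r[6]=33)
r[10] = 51  (first piece 1, then r[9]=49)
r[11] = 58  (first piece 3, then r[8]=42)
One optimal plan: pieces 8 + 3 (1 cut) → $59 − $1 = $58.

58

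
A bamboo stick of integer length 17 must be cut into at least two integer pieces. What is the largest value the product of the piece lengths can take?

Fill P[k] for k=2..17: at each k try every first piece i and multiply by the better of (k−i) uncut or P[k−i].
Small cases: P[2]=1, P[3]=2, P[4]=4, P[5]=6, P[6]=9, P[7]=12, P[8]=18, P[9]=27, P[10]=36, P[11]=54.
P[12] = 3*max(9,27) = 3*27 = 81
P[13] = 2*max(11,54) = 2*54 = 108
P[14] = 2*max(12,81) = 2*81 = 162
P[15] = 3*max(12,81) = 3*81 = 243
P[16] = 2*max(14,162) = 2*162 = 324
P[17] = 2*max(15,243) = 2*243 = 486
One optimal split: 3 + 3 + 3 + 3 + 3 + 2; product 3*3*3*3*3*2 = 486.

486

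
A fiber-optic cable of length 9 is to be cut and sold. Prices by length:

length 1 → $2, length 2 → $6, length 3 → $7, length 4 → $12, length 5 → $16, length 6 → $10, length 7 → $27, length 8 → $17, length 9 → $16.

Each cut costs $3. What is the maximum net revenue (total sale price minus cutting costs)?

30

Build net[k] bottom-up: net[k] = max over allowed piece i of (p[i] + net[k−i]) − 3 per cut.
net[1] = 2
net[2] = max(2+2-3, 6+0) = 6
net[3] = max(2+6-3, 6+2-3, 7+0) = 7
net[4] = max(2+7-3, 6+6-3, 7+2-3, 12+0) = 12
net[5] = max(2+12-3, 6+7-3, 7+6-3, 12+2-3, 16+0) = 16
net[6] = max(2+16-3, 6+12-3, 7+7-3, 12+6-3, 16+2-3, 10+0) = 15
net[7] = max(2+15-3, 6+16-3, 7+12-3, …, 10+2-3, 27+0) = 27
net[8] = max(2+27-3, 6+15-3, 7+16-3, …, 27+2-3, 17+0) = 26
net[9] = max(2+26-3, 6+27-3, 7+15-3, …, 17+2-3, 16+0) = 30
One optimal plan: pieces 7 + 2 (1 cut) → $33 − $3 = $30.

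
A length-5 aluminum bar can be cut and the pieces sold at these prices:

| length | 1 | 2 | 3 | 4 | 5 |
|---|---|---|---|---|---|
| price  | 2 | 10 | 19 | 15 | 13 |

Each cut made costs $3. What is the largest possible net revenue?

26

Consider every possible first cut. v[k] is the best of p[i]+v[k−i] over all sellable i≤k, charging 3 whenever i<k.
v[1] = 2
v[2] = max(2+2-3, 10+0) = 10
v[3] = max(2+10-3, 10+2-3, 19+0) = 19
v[4] = max(2+19-3, 10+10-3, 19+2-3, 15+0) = 18
v[5] = max(2+18-3, 10+19-3, 19+10-3, 15+2-3, 13+0) = 26
One optimal plan: pieces 3 + 2 (1 cut) → $29 − $3 = $26.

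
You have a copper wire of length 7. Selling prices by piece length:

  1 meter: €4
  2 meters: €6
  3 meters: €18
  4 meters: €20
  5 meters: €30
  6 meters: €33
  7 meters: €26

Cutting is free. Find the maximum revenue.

Let r[k] be the best obtainable value from length k. For each k, try every first piece i and keep the best of price[i] + r[k−i].
r[1] = 4
r[2] = max(4+4, 6+0) = 8
r[3] = max(4+8, 6+4, 18+0) = 18
r[4] = max(4+18, 6+8, 18+4, 20+0) = 22
r[5] = max(4+22, 6+18, 18+8, 20+4, 30+0) = 30
r[6] = max(4+30, 6+22, 18+18, 20+8, 30+4, 33+0) = 36
r[7] = max(4+36, 6+30, 18+22, …, 33+4, 26+0) = 40
One optimal cutting: 3 + 3 + 1 → €18 + €18 + €4 = €40.

40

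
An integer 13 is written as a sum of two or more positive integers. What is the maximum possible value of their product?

Let m[k] be the best product for length k (with at least one cut). For each first piece i, the rest contributes max(k−i, m[k−i]).
m[2] = 1×max(1,0) = 1×1 = 1
m[3] = max(1×2, 2×1) = 2
m[4] = max(1×3, 2×2, 3×1) = 4
m[5] = max(1×4, 2×3, 3×2, 4×1) = 6
m[6] = max(1×6, 2×4, 3×3, 4×2, 5×1) = 9
m[7] = max(1×9, 2×6, 3×4, 4×3, 5×2, 6×1) = 12
m[8] = max(1×12, 2×9, 3×6, …, 6×2, 7×1) = 18
m[9] = max(1×18, 2×12, 3×9, …, 7×2, 8×1) = 27
m[10] = max(1×27, 2×18, 3×12, …, 8×2, 9×1) = 36
m[11] = max(1×36, 2×27, 3×18, …, 9×2, 10×1) = 54
m[12] = max(1×54, 2×36, 3×27, …, 10×2, 11×1) = 81
m[13] = max(1×81, 2×54, 3×36, …, 11×2, 12×1) = 108
One optimal split: 3 + 3 + 3 + 2 + 2; product 3×3×3×2×2 = 108.

108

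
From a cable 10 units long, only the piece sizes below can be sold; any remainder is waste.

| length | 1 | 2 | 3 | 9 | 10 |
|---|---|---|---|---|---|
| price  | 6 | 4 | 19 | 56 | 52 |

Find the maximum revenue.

63

Build best[k] bottom-up: best[k] = max over allowed piece i of (p[i] + best[k−i]).
best[1] = 6
best[2] = 12  (first piece 1, then best[1]=6)
best[3] = 19
best[4] = 25  (first piece 1, then best[3]=19)
best[5] = 31  (first piece 1, then best[4]=25)
best[6] = 38  (first piece 3, then best[3]=19)
best[7] = 44  (first piece 1, then best[6]=38)
best[8] = 50  (first piece 1, then best[7]=44)
best[9] = 57  (first piece 3, then best[6]=38)
best[10] = 63  (first piece 1, then best[9]=57)
One optimal cutting: 3 + 3 + 3 + 1 → $63.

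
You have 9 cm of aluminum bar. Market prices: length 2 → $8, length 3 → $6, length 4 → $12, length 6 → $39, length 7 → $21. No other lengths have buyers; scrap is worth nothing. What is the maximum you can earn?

47

Build r[k] bottom-up: r[k] = max over allowed piece i of (p[i] + r[k−i]).
r[1] = 0
r[2] = 8
r[3] = max(8+0, 6+0) = 8
r[4] = max(8+8, 6+0, 12+0) = 16
r[5] = max(8+8, 6+8, 12+0) = 16
r[6] = max(8+16, 6+8, 12+8, 39+0) = 39
r[7] = max(8+16, 6+16, 12+8, 39+0, 21+0) = 39
r[8] = max(8+39, 6+16, 12+16, 39+8, 21+0) = 47
r[9] = max(8+39, 6+39, 12+16, 39+8, 21+8) = 47
One optimal cutting: pieces 6 + 2 with 1 cm of scrap → $47.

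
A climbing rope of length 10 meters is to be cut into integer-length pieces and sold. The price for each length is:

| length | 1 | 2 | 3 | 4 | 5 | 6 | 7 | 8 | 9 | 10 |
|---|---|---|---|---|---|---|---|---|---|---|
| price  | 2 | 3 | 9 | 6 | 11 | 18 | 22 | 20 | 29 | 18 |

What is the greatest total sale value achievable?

31

Let r[k] be the best obtainable value from length k. For each k, try every first piece i and keep the best of price[i] + r[k−i].
r[1] = 2
r[2] = 4  (first piece 1, then r[1]=2)
r[3] = 9
r[4] = 11  (first piece 1, then r[3]=9)
r[5] = 13  (first piece 1, then r[4]=11)
r[6] = 18  (first piece 3, then r[3]=9)
r[7] = 22
r[8] = 24  (first piece 1, then r[7]=22)
r[9] = 29
r[10] = 31  (first piece 1, then r[9]=29)
One optimal cutting: 9 + 1 → €29 + €2 = €31.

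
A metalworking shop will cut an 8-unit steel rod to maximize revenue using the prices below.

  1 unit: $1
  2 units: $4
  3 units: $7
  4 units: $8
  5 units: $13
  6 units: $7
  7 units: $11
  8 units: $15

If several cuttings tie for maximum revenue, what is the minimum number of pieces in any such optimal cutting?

Let r[k] be the best obtainable value from length k. For each k, try every first piece i and keep the best of price[i] + r[k−i].
r[1] = 1
r[2] = 4
r[3] = 7
r[4] = 8  (first piece 1, then r[3]=7)
r[5] = 13
r[6] = 14  (first piece 1, then r[5]=13)
r[7] = 17  (first piece 2, then r[5]=13)
r[8] = 20  (first piece 3, then r[5]=13)
Maximum revenue is $20.
Now minimize piece count subject to staying optimal: for each k, pieces[k] = 1 + min over i with p[i]+r[k−i]=r[k] of pieces[k−i].
pieces[5] = 1
pieces[6] = 2
pieces[7] = 2
pieces[8] = 2

2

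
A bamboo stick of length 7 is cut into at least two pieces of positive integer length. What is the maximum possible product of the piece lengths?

12

Let prod[k] be the best product for length k (with at least one cut). For each first piece i, the rest contributes max(k−i, prod[k−i]).
prod[2] = 1×max(1,0) = 1×1 = 1
prod[3] = 1×max(2,1) = 1×2 = 2
prod[4] = 2×max(2,1) = 2×2 = 4
prod[5] = 2×max(3,2) = 2×3 = 6
prod[6] = 3×max(3,2) = 3×3 = 9
prod[7] = 2×max(5,6) = 2×6 = 12
One optimal split: 3 + 2 + 2; product 3×2×2 = 12.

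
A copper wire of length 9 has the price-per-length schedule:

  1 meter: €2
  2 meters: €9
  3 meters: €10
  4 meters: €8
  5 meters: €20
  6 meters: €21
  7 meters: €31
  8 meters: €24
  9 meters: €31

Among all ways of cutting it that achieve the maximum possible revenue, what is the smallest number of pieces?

Build r[k] bottom-up: r[k] = max over allowed piece i of (p[i] + r[k−i]).
r[1] = 2
r[2] = 9
r[3] = 11  (first piece 1, then r[2]=9)
r[4] = 18  (first piece 2, then r[2]=9)
r[5] = 20  (first piece 1, then r[4]=18)
r[6] = 27  (first piece 2, then r[4]=18)
r[7] = 31
r[8] = 36  (first piece 2, then r[6]=27)
r[9] = 40  (first piece 2, then r[7]=31)
Maximum revenue is €40.
Now minimize piece count subject to staying optimal: for each k, pieces[k] = 1 + min over i with p[i]+r[k−i]=r[k] of pieces[k−i].
pieces[6] = 3
pieces[7] = 1
pieces[8] = 4
pieces[9] = 2

2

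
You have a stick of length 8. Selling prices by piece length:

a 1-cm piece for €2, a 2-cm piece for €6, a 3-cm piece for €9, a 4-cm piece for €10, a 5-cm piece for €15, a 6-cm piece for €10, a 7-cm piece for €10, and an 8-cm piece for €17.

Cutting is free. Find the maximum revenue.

Let best[k] be the best obtainable value from length k. For each k, try every first piece i and keep the best of price[i] + best[k−i].
best[1] = 2
best[2] = max(2+2, 6+0) = 6
best[3] = max(2+6, 6+2, 9+0) = 9
best[4] = max(2+9, 6+6, 9+2, 10+0) = 12
best[5] = max(2+12, 6+9, 9+6, 10+2, 15+0) = 15
best[6] = max(2+15, 6+12, 9+9, 10+6, 15+2, 10+0) = 18
best[7] = max(2+18, 6+15, 9+12, …, 10+2, 10+0) = 21
best[8] = max(2+21, 6+18, 9+15, …, 10+2, 17+0) = 24
One optimal cutting: 2 + 2 + 2 + 2 → €6 + €6 + €6 + €6 = €24.

24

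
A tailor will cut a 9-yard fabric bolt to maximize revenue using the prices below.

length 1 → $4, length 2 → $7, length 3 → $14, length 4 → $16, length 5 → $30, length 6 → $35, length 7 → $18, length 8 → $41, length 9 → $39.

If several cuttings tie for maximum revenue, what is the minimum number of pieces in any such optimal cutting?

2

Consider every possible first cut. r[k] is the best of p[i]+r[k−i] over all sellable i≤k.
r[1] = 4
r[2] = max(4+4, 7+0) = 8
r[3] = max(4+8, 7+4, 14+0) = 14
r[4] = max(4+14, 7+8, 14+4, 16+0) = 18
r[5] = max(4+18, 7+14, 14+8, 16+4, 30+0) = 30
r[6] = max(4+30, 7+18, 14+14, 16+8, 30+4, 35+0) = 35
r[7] = max(4+35, 7+30, 14+18, …, 35+4, 18+0) = 39
r[8] = max(4+39, 7+35, 14+30, …, 18+4, 41+0) = 44
r[9] = max(4+44, 7+39, 14+35, …, 41+4, 39+0) = 49
Maximum revenue is $49.
Now minimize piece count subject to staying optimal: for each k, pieces[k] = 1 + min over i with p[i]+r[k−i]=r[k] of pieces[k−i].
pieces[6] = 1
pieces[7] = 2
pieces[8] = 2
pieces[9] = 2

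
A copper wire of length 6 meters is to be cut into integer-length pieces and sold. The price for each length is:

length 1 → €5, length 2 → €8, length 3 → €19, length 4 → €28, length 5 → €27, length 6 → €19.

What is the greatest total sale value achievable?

38

Let R[k] be the best obtainable value from length k. For each k, try every first piece i and keep the best of price[i] + R[k−i].
R[1] = 5
R[2] = max(5+5, 8+0) = 10
R[3] = max(5+10, 8+5, 19+0) = 19
R[4] = max(5+19, 8+10, 19+5, 28+0) = 28
R[5] = max(5+28, 8+19, 19+10, 28+5, 27+0) = 33
R[6] = max(5+33, 8+28, 19+19, 28+10, 27+5, 19+0) = 38
One optimal cutting: 4 + 1 + 1 → €28 + €5 + €5 = €38.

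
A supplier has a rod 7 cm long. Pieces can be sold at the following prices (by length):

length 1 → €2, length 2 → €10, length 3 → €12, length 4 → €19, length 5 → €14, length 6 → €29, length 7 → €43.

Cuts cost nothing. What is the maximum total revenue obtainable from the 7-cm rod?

43

Let v[k] be the best obtainable value from length k. For each k, try every first piece i and keep the best of price[i] + v[k−i].
v[1] = 2
v[2] = max(2+2, 10+0) = 10
v[3] = max(2+10, 10+2, 12+0) = 12
v[4] = max(2+12, 10+10, 12+2, 19+0) = 20
v[5] = max(2+20, 10+12, 12+10, 19+2, 14+0) = 22
v[6] = max(2+22, 10+20, 12+12, 19+10, 14+2, 29+0) = 30
v[7] = max(2+30, 10+22, 12+20, …, 29+2, 43+0) = 43
Best is to sell the whole 7-cm piece uncut for €43.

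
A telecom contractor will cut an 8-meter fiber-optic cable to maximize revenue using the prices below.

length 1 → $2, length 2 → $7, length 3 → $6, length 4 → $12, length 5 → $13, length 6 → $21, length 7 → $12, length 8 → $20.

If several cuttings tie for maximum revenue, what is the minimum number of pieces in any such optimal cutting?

2

Build r[k] bottom-up: r[k] = max over allowed piece i of (p[i] + r[k−i]).
r[1] = 2
r[2] = 7
r[3] = 9  (first piece 1, then r[2]=7)
r[4] = 14  (first piece 2, then r[2]=7)
r[5] = 16  (first piece 1, then r[4]=14)
r[6] = 21  (first piece 2, then r[4]=14)
r[7] = 23  (first piece 1, then r[6]=21)
r[8] = 28  (first piece 2, then r[6]=21)
Maximum revenue is $28.
Now minimize piece count subject to staying optimal: for each k, pieces[k] = 1 + min over i with p[i]+r[k−i]=r[k] of pieces[k−i].
pieces[5] = 3
pieces[6] = 1
pieces[7] = 2
pieces[8] = 2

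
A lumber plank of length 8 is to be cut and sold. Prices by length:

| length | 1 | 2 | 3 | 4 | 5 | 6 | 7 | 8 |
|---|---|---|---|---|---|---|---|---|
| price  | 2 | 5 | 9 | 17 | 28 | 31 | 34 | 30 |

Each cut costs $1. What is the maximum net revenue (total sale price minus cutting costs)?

Let r[k] be the best obtainable value from length k. For each k, try every first piece i and keep the best of price[i] + r[k−i] minus the 1 cut fee when i<k.
r[1] = 2
r[2] = 5
r[3] = 9
r[4] = 17
r[5] = 28
r[6] = 31
r[7] = 34
r[8] = 36  (first piece 3, then r[5]=28)
One optimal plan: pieces 5 + 3 (1 cut) → $37 − $1 = $36.

36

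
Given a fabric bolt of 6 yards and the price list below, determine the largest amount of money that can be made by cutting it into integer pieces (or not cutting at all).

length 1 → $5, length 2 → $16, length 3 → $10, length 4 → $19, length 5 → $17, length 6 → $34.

Build r[k] bottom-up: r[k] = max over allowed piece i of (p[i] + r[k−i]).
r[1] = 5
r[2] = 16
r[3] = 21  (first piece 1, then r[2]=16)
r[4] = 32  (first piece 2, then r[2]=16)
r[5] = 37  (first piece 1, then r[4]=32)
r[6] = 48  (first piece 2, then r[4]=32)
One optimal cutting: 2 + 2 + 2 → $16 + $16 + $16 = $48.

48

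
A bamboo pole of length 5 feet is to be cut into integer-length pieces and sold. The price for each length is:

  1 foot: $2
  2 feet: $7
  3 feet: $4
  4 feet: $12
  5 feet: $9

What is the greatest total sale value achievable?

Consider every possible first cut. r[k] is the best of p[i]+r[k−i] over all sellable i≤k.
r[1] = 2
r[2] = 7
r[3] = 9  (first piece 1, then r[2]=7)
r[4] = 14  (first piece 2, then r[2]=7)
r[5] = 16  (first piece 1, then r[4]=14)
One optimal cutting: 2 + 2 + 1 → $7 + $7 + $2 = $16.

16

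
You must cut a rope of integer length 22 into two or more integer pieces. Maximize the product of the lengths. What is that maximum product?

Fill prod[k] for k=2..22: at each k try every first piece i and multiply by the better of (k−i) uncut or prod[k−i].
prod[2] = 1×max(1,0) = 1×1 = 1
prod[3] = max(1×2, 2×1) = 2
prod[4] = max(1×3, 2×2, 3×1) = 4
prod[5] = max(1×4, 2×3, 3×2, 4×1) = 6
prod[6] = max(1×6, 2×4, 3×3, 4×2, 5×1) = 9
prod[7] = max(1×9, 2×6, 3×4, 4×3, 5×2, 6×1) = 12
prod[8] = max(1×12, 2×9, 3×6, …, 6×2, 7×1) = 18
prod[9] = max(1×18, 2×12, 3×9, …, 7×2, 8×1) = 27
prod[10] = max(1×27, 2×18, 3×12, …, 8×2, 9×1) = 36
prod[11] = max(1×36, 2×27, 3×18, …, 9×2, 10×1) = 54
prod[12] = max(1×54, 2×36, 3×27, …, 10×2, 11×1) = 81
prod[13] = max(1×81, 2×54, 3×36, …, 11×2, 12×1) = 108
prod[14] = max(1×108, 2×81, 3×54, …, 12×2, 13×1) = 162
prod[15] = max(1×162, 2×108, 3×81, …, 13×2, 14×1) = 243
prod[16] = max(1×243, 2×162, 3×108, …, 14×2, 15×1) = 324
prod[17] = max(1×324, 2×243, 3×162, …, 15×2, 16×1) = 486
prod[18] = max(1×486, 2×324, 3×243, …, 16×2, 17×1) = 729
prod[19] = max(1×729, 2×486, 3×324, …, 17×2, 18×1) = 972
prod[20] = max(1×972, 2×729, 3×486, …, 18×2, 19×1) = 1458
prod[21] = max(1×1458, 2×972, 3×729, …, 19×2, 20×1) = 2187
prod[22] = max(1×2187, 2×1458, 3×972, …, 20×2, 21×1) = 2916
One optimal split: 3 + 3 + 3 + 3 + 3 + 3 + 2 + 2; product 3×3×3×3×3×3×2×2 = 2916.

2916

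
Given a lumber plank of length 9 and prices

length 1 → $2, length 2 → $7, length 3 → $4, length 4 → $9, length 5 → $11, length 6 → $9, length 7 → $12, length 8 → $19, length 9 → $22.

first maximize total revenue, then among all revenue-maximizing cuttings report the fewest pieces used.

Let r[k] be the best obtainable value from length k. For each k, try every first piece i and keep the best of price[i] + r[k−i].
r[1] = 2
r[2] = max(2+2, 7+0) = 7
r[3] = max(2+7, 7+2, 4+0) = 9
r[4] = max(2+9, 7+7, 4+2, 9+0) = 14
r[5] = max(2+14, 7+9, 4+7, 9+2, 11+0) = 16
r[6] = max(2+16, 7+14, 4+9, 9+7, 11+2, 9+0) = 21
r[7] = max(2+21, 7+16, 4+14, …, 9+2, 12+0) = 23
r[8] = max(2+23, 7+21, 4+16, …, 12+2, 19+0) = 28
r[9] = max(2+28, 7+23, 4+21, …, 19+2, 22+0) = 30
Maximum revenue is $30.
Now minimize piece count subject to staying optimal: for each k, pieces[k] = 1 + min over i with p[i]+r[k−i]=r[k] of pieces[k−i].
pieces[6] = 3
pieces[7] = 4
pieces[8] = 4
pieces[9] = 5

5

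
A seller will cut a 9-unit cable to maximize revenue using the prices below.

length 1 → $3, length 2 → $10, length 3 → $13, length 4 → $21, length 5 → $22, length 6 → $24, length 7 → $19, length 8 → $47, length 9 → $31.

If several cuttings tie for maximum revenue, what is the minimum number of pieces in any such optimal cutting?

Let r[k] be the best obtainable value from length k. For each k, try every first piece i and keep the best of price[i] + r[k−i].
r[1] = 3
r[2] = max(3+3, 10+0) = 10
r[3] = max(3+10, 10+3, 13+0) = 13
r[4] = max(3+13, 10+10, 13+3, 21+0) = 21
r[5] = max(3+21, 10+13, 13+10, 21+3, 22+0) = 24
r[6] = max(3+24, 10+21, 13+13, 21+10, 22+3, 24+0) = 31
r[7] = max(3+31, 10+24, 13+21, …, 24+3, 19+0) = 34
r[8] = max(3+34, 10+31, 13+24, …, 19+3, 47+0) = 47
r[9] = max(3+47, 10+34, 13+31, …, 47+3, 31+0) = 50
Maximum revenue is $50.
Now minimize piece count subject to staying optimal: for each k, pieces[k] = 1 + min over i with p[i]+r[k−i]=r[k] of pieces[k−i].
pieces[6] = 2
pieces[7] = 2
pieces[8] = 1
pieces[9] = 2

2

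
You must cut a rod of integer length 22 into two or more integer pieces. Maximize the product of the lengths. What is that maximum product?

Fill P[k] for k=2..22: at each k try every first piece i and multiply by the better of (k−i) uncut or P[k−i].
Small cases: P[2]=1, P[3]=2, P[4]=4, P[5]=6, P[6]=9, P[7]=12, P[8]=18, P[9]=27, P[10]=36, P[11]=54, P[12]=81, P[13]=108, P[14]=162, P[15]=243, P[16]=324, P[17]=486.
P[18] = max(1×486, 2×324, 3×243, …, 16×2, 17×1) = 729
P[19] = max(1×729, 2×486, 3×324, …, 17×2, 18×1) = 972
P[20] = max(1×972, 2×729, 3×486, …, 18×2, 19×1) = 1458
P[21] = max(1×1458, 2×972, 3×729, …, 19×2, 20×1) = 2187
P[22] = max(1×2187, 2×1458, 3×972, …, 20×2, 21×1) = 2916
One optimal split: 3 + 3 + 3 + 3 + 3 + 3 + 2 + 2; product 3×3×3×3×3×3×2×2 = 2916.

2916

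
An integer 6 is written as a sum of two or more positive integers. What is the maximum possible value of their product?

9

Fill P[k] for k=2..6: at each k try every first piece i and multiply by the better of (k−i) uncut or P[k−i].
P[2] = 1×max(1,0) = 1×1 = 1
P[3] = 1×max(2,1) = 1×2 = 2
P[4] = 2×max(2,1) = 2×2 = 4
P[5] = 2×max(3,2) = 2×3 = 6
P[6] = 3×max(3,2) = 3×3 = 9
One optimal split: 3 + 3; product 3×3 = 9.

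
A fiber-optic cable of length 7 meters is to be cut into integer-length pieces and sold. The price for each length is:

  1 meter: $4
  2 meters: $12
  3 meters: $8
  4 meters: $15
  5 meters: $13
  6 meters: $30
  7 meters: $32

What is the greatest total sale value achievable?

40

Let R[k] be the best obtainable value from length k. For each k, try every first piece i and keep the best of price[i] + R[k−i].
R[1] = 4
R[2] = 12
R[3] = 16  (first piece 1, then R[2]=12)
R[4] = 24  (first piece 2, then R[2]=12)
R[5] = 28  (first piece 1, then R[4]=24)
R[6] = 36  (first piece 2, then R[4]=24)
R[7] = 40  (first piece 1, then R[6]=36)
One optimal cutting: 2 + 2 + 2 + 1 → $12 + $12 + $12 + $4 = $40.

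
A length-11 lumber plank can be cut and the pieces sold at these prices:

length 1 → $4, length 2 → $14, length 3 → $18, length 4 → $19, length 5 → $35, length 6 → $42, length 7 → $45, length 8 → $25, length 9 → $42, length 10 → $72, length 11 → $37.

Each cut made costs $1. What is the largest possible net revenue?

76

Build r[k] bottom-up: r[k] = max over allowed piece i of (p[i] + r[k−i]) − 1 per cut.
r[1] = 4
r[2] = max(4+4-1, 14+0) = 14
r[3] = max(4+14-1, 14+4-1, 18+0) = 18
r[4] = max(4+18-1, 14+14-1, 18+4-1, 19+0) = 27
r[5] = max(4+27-1, 14+18-1, 18+14-1, 19+4-1, 35+0) = 35
r[6] = max(4+35-1, 14+27-1, 18+18-1, 19+14-1, 35+4-1, 42+0) = 42
r[7] = max(4+42-1, 14+35-1, 18+27-1, …, 42+4-1, 45+0) = 48
r[8] = max(4+48-1, 14+42-1, 18+35-1, …, 45+4-1, 25+0) = 55
r[9] = max(4+55-1, 14+48-1, 18+42-1, …, 25+4-1, 42+0) = 61
r[10] = max(4+61-1, 14+55-1, 18+48-1, …, 42+4-1, 72+0) = 72
r[11] = max(4+72-1, 14+61-1, 18+55-1, …, 72+4-1, 37+0) = 76
One optimal plan: pieces 6 + 5 (1 cut) → $77 − $1 = $76.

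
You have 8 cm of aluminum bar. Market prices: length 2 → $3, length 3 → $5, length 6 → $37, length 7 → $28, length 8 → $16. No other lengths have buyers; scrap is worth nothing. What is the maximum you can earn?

Consider every possible first cut. f[k] is the best of p[i]+f[k−i] over all sellable i≤k.
f[1] = 0
f[2] = 3
f[3] = max(3+0, 5+0) = 5
f[4] = max(3+3, 5+0) = 6
f[5] = max(3+5, 5+3) = 8
f[6] = max(3+6, 5+5, 37+0) = 37
f[7] = max(3+8, 5+6, 37+0, 28+0) = 37
f[8] = max(3+37, 5+8, 37+3, 28+0, 16+0) = 40
One optimal cutting: 6 + 2 → $40.

40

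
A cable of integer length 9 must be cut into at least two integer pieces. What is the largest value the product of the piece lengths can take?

27

Define prod[k] = max over 1≤i<k of i · max(k−i, prod[k−i]); the inner max lets the remainder stay uncut if that's better.
Small cases: prod[2]=1, prod[3]=2.
prod[4] = 2*max(2,1) = 2*2 = 4
prod[5] = 2*max(3,2) = 2*3 = 6
prod[6] = 3*max(3,2) = 3*3 = 9
prod[7] = 2*max(5,6) = 2*6 = 12
prod[8] = 2*max(6,9) = 2*9 = 18
prod[9] = 3*max(6,9) = 3*9 = 27
One optimal split: 3 + 3 + 3; product 3*3*3 = 27.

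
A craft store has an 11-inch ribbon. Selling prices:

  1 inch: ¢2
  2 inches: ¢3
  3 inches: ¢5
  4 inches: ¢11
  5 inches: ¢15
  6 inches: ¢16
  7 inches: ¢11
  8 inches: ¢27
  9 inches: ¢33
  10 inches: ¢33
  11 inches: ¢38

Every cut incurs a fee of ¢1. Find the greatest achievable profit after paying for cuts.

Let net[k] be the best obtainable value from length k. For each k, try every first piece i and keep the best of price[i] + net[k−i] minus the 1 cut fee when i<k.
net[1] = 2
net[2] = 3  (first piece 1, then net[1]=2)
net[3] = 5
net[4] = 11
net[5] = 15
net[6] = 16  (first piece 1, then net[5]=15)
net[7] = 17  (first piece 1, then net[6]=16)
net[8] = 27
net[9] = 33
net[10] = 34  (first piece 1, then net[9]=33)
net[11] = 38
Best is to make no cuts and sell whole for ¢38.

38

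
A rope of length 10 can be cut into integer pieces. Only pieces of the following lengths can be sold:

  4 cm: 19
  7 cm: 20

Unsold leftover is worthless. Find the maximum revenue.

Let best[k] be the best obtainable value from length k. For each k, try every first piece i and keep the best of price[i] + best[k−i].
best[1] = 0
best[2] = 0
best[3] = 0
best[4] = 19
best[5] = 19
best[6] = 19
best[7] = 20
best[8] = 38  (first piece 4, then best[4]=19)
best[9] = 38
best[10] = 38
One optimal cutting: pieces 4 + 4 with 2 cm of scrap → 38.

38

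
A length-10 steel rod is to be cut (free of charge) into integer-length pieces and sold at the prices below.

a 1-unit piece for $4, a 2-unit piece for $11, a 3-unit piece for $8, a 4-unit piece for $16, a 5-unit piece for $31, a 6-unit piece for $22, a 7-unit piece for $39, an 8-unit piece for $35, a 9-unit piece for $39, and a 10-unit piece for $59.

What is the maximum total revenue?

62

Let R[k] be the best obtainable value from length k. For each k, try every first piece i and keep the best of price[i] + R[k−i].
R[1] = 4
R[2] = 11
R[3] = 15  (first piece 1, then R[2]=11)
R[4] = 22  (first piece 2, then R[2]=11)
R[5] = 31
R[6] = 35  (first piece 1, then R[5]=31)
R[7] = 42  (first piece 2, then R[5]=31)
R[8] = 46  (first piece 1, then R[7]=42)
R[9] = 53  (first piece 2, then R[7]=42)
R[10] = 62  (first piece 5, then R[5]=31)
One optimal cutting: 5 + 5 → $31 + $31 = $62.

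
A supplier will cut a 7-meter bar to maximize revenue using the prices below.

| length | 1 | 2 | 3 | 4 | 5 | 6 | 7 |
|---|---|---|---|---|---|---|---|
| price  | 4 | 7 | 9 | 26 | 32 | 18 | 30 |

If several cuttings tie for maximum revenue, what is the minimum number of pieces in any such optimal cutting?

3

Consider every possible first cut. r[k] is the best of p[i]+r[k−i] over all sellable i≤k.
r[1] = 4
r[2] = max(4+4, 7+0) = 8
r[3] = max(4+8, 7+4, 9+0) = 12
r[4] = max(4+12, 7+8, 9+4, 26+0) = 26
r[5] = max(4+26, 7+12, 9+8, 26+4, 32+0) = 32
r[6] = max(4+32, 7+26, 9+12, 26+8, 32+4, 18+0) = 36
r[7] = max(4+36, 7+32, 9+26, …, 18+4, 30+0) = 40
Maximum revenue is €40.
Now minimize piece count subject to staying optimal: for each k, pieces[k] = 1 + min over i with p[i]+r[k−i]=r[k] of pieces[k−i].
pieces[4] = 1
pieces[5] = 1
pieces[6] = 2
pieces[7] = 3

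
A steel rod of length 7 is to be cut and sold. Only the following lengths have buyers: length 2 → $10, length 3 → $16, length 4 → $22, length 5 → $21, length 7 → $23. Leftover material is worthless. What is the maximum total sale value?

38

Consider every possible first cut. f[k] is the best of p[i]+f[k−i] over all sellable i≤k.
f[1] = 0
f[2] = 10
f[3] = max(10+0, 16+0) = 16
f[4] = max(10+10, 16+0, 22+0) = 22
f[5] = max(10+16, 16+10, 22+0, 21+0) = 26
f[6] = max(10+22, 16+16, 22+10, 21+0) = 32
f[7] = max(10+26, 16+22, 22+16, 21+10, 23+0) = 38
One optimal cutting: 4 + 3 → $38.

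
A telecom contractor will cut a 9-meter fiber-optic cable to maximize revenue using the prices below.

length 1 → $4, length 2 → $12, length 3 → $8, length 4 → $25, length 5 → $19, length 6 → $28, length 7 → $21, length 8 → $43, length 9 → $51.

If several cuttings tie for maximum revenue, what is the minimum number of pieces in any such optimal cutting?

Build r[k] bottom-up: r[k] = max over allowed piece i of (p[i] + r[k−i]).
r[1] = 4
r[2] = 12
r[3] = 16  (first piece 1, then r[2]=12)
r[4] = 25
r[5] = 29  (first piece 1, then r[4]=25)
r[6] = 37  (first piece 2, then r[4]=25)
r[7] = 41  (first piece 1, then r[6]=37)
r[8] = 50  (first piece 4, then r[4]=25)
r[9] = 54  (first piece 1, then r[8]=50)
Maximum revenue is $54.
Now minimize piece count subject to staying optimal: for each k, pieces[k] = 1 + min over i with p[i]+r[k−i]=r[k] of pieces[k−i].
pieces[6] = 2
pieces[7] = 3
pieces[8] = 2
pieces[9] = 3

3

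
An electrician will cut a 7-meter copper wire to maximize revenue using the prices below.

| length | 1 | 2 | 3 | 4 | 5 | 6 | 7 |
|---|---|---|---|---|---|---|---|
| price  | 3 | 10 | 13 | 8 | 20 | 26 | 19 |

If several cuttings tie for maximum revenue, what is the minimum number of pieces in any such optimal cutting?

3

Consider every possible first cut. r[k] is the best of p[i]+r[k−i] over all sellable i≤k.
r[1] = 3
r[2] = 10
r[3] = 13  (first piece 1, then r[2]=10)
r[4] = 20  (first piece 2, then r[2]=10)
r[5] = 23  (first piece 1, then r[4]=20)
r[6] = 30  (first piece 2, then r[4]=20)
r[7] = 33  (first piece 1, then r[6]=30)
Maximum revenue is €33.
Now minimize piece count subject to staying optimal: for each k, pieces[k] = 1 + min over i with p[i]+r[k−i]=r[k] of pieces[k−i].
pieces[4] = 2
pieces[5] = 2
pieces[6] = 3
pieces[7] = 3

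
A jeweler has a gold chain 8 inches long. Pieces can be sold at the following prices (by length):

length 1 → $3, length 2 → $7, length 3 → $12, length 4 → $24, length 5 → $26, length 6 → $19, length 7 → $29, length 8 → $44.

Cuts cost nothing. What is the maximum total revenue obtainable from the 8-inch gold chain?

Let r[k] be the best obtainable value from length k. For each k, try every first piece i and keep the best of price[i] + r[k−i].
r[1] = 3
r[2] = max(3+3, 7+0) = 7
r[3] = max(3+7, 7+3, 12+0) = 12
r[4] = max(3+12, 7+7, 12+3, 24+0) = 24
r[5] = max(3+24, 7+12, 12+7, 24+3, 26+0) = 27
r[6] = max(3+27, 7+24, 12+12, 24+7, 26+3, 19+0) = 31
r[7] = max(3+31, 7+27, 12+24, …, 19+3, 29+0) = 36
r[8] = max(3+36, 7+31, 12+27, …, 29+3, 44+0) = 48
One optimal cutting: 4 + 4 → $24 + $24 = $48.

48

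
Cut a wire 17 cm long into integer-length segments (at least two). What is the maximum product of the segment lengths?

486

Define m[k] = max over 1≤i<k of i · max(k−i, m[k−i]); the inner max lets the remainder stay uncut if that's better.
m[2] = 1·max(1,0) = 1·1 = 1
m[3] = 1·max(2,1) = 1·2 = 2
m[4] = 2·max(2,1) = 2·2 = 4
m[5] = 2·max(3,2) = 2·3 = 6
m[6] = 3·max(3,2) = 3·3 = 9
m[7] = 2·max(5,6) = 2·6 = 12
m[8] = 2·max(6,9) = 2·9 = 18
m[9] = 3·max(6,9) = 3·9 = 27
m[10] = 2·max(8,18) = 2·18 = 36
m[11] = 2·max(9,27) = 2·27 = 54
m[12] = 3·max(9,27) = 3·27 = 81
m[13] = 2·max(11,54) = 2·54 = 108
m[14] = 2·max(12,81) = 2·81 = 162
m[15] = 3·max(12,81) = 3·81 = 243
m[16] = 2·max(14,162) = 2·162 = 324
m[17] = 2·max(15,243) = 2·243 = 486
One optimal split: 3 + 3 + 3 + 3 + 3 + 2; product 3·3·3·3·3·2 = 486.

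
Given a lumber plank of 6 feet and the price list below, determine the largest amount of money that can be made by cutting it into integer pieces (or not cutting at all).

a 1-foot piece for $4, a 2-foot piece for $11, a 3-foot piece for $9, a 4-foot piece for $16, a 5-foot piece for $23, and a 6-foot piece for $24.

Consider every possible first cut. best[k] is the best of p[i]+best[k−i] over all sellable i≤k.
best[1] = 4
best[2] = 11
best[3] = 15  (first piece 1, then best[2]=11)
best[4] = 22  (first piece 2, then best[2]=11)
best[5] = 26  (first piece 1, then best[4]=22)
best[6] = 33  (first piece 2, then best[4]=22)
One optimal cutting: 2 + 2 + 2 → $11 + $11 + $11 = $33.

33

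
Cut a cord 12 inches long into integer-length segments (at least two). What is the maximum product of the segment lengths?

Let m[k] be the best product for length k (with at least one cut). For each first piece i, the rest contributes max(k−i, m[k−i]).
Small cases: m[2]=1, m[3]=2, m[4]=4, m[5]=6, m[6]=9.
m[7] = 2×max(5,6) = 2×6 = 12
m[8] = 2×max(6,9) = 2×9 = 18
m[9] = 3×max(6,9) = 3×9 = 27
m[10] = 2×max(8,18) = 2×18 = 36
m[11] = 2×max(9,27) = 2×27 = 54
m[12] = 3×max(9,27) = 3×27 = 81
One optimal split: 3 + 3 + 3 + 3; product 3×3×3×3 = 81.

81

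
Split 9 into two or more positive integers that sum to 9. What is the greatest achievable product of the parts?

27

Let g[k] be the best product for length k (with at least one cut). For each first piece i, the rest contributes max(k−i, g[k−i]).
g[2] = 1×max(1,0) = 1×1 = 1
g[3] = 1×max(2,1) = 1×2 = 2
g[4] = 2×max(2,1) = 2×2 = 4
g[5] = 2×max(3,2) = 2×3 = 6
g[6] = 3×max(3,2) = 3×3 = 9
g[7] = 2×max(5,6) = 2×6 = 12
g[8] = 2×max(6,9) = 2×9 = 18
g[9] = 3×max(6,9) = 3×9 = 27
One optimal split: 3 + 3 + 3; product 3×3×3 = 27.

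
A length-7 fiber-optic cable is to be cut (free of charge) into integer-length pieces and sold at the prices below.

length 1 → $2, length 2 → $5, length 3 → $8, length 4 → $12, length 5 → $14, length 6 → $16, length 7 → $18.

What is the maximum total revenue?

Build v[k] bottom-up: v[k] = max over allowed piece i of (p[i] + v[k−i]).
v[1] = 2
v[2] = 5
v[3] = 8
v[4] = 12
v[5] = 14  (first piece 1, then v[4]=12)
v[6] = 17  (first piece 2, then v[4]=12)
v[7] = 20  (first piece 3, then v[4]=12)
One optimal cutting: 4 + 3 → $12 + $8 = $20.

20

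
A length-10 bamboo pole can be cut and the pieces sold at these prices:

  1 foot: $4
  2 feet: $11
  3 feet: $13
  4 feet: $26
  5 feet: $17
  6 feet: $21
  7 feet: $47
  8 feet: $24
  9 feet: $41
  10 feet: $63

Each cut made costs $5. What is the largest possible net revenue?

63

Let net[k] be the best obtainable value from length k. For each k, try every first piece i and keep the best of price[i] + net[k−i] minus the 5 cut fee when i<k.
net[1] = 4
net[2] = max(4+4-5, 11+0) = 11
net[3] = max(4+11-5, 11+4-5, 13+0) = 13
net[4] = max(4+13-5, 11+11-5, 13+4-5, 26+0) = 26
net[5] = max(4+26-5, 11+13-5, 13+11-5, 26+4-5, 17+0) = 25
net[6] = max(4+25-5, 11+26-5, 13+13-5, 26+11-5, 17+4-5, 21+0) = 32
net[7] = max(4+32-5, 11+25-5, 13+26-5, …, 21+4-5, 47+0) = 47
net[8] = max(4+47-5, 11+32-5, 13+25-5, …, 47+4-5, 24+0) = 47
net[9] = max(4+47-5, 11+47-5, 13+32-5, …, 24+4-5, 41+0) = 53
net[10] = max(4+53-5, 11+47-5, 13+47-5, …, 41+4-5, 63+0) = 63
Best is to make no cuts and sell whole for $63.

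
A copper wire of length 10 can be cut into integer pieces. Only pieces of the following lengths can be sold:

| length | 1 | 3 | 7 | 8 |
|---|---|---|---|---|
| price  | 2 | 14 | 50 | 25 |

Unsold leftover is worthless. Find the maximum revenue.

Consider every possible first cut. f[k] is the best of p[i]+f[k−i] over all sellable i≤k.
f[1] = 2
f[2] = 4  (first piece 1, then f[1]=2)
f[3] = 14
f[4] = 16  (first piece 1, then f[3]=14)
f[5] = 18  (first piece 1, then f[4]=16)
f[6] = 28  (first piece 3, then f[3]=14)
f[7] = 50
f[8] = 52  (first piece 1, then f[7]=50)
f[9] = 54  (first piece 1, then f[8]=52)
f[10] = 64  (first piece 3, then f[7]=50)
One optimal cutting: 7 + 3 → €64.

64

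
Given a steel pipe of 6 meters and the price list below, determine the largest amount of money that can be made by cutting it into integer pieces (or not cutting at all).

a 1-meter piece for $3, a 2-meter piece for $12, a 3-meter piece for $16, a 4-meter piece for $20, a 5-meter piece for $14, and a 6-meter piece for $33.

36

Let v[k] be the best obtainable value from length k. For each k, try every first piece i and keep the best of price[i] + v[k−i].
v[1] = 3
v[2] = 12
v[3] = 16
v[4] = 24  (first piece 2, then v[2]=12)
v[5] = 28  (first piece 2, then v[3]=16)
v[6] = 36  (first piece 2, then v[4]=24)
One optimal cutting: 2 + 2 + 2 → $12 + $12 + $12 = $36.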